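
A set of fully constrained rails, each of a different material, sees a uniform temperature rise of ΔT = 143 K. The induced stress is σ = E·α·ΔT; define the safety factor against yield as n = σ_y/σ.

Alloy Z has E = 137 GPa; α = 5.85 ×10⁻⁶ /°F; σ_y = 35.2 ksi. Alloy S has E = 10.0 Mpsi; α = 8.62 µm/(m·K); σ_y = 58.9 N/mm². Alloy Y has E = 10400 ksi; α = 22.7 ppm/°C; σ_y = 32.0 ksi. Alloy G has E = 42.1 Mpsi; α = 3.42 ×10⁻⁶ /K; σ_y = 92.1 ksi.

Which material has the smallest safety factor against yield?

Converting E to GPa, α to ×10⁻⁶/K, σ_y to MPa, then σ and n for each:
  alloy Z: E = 137.0, α = 10.5, σ_y = 242.7 → σ = 206 MPa, n = 1.18
  alloy S: E = 68.95, α = 8.62, σ_y = 58.90 → σ = 85.0 MPa, n = 0.693
  alloy Y: E = 71.71, α = 22.7, σ_y = 220.6 → σ = 233 MPa, n = 0.948
  alloy G: E = 290.3, α = 3.42, σ_y = 635.0 → σ = 142 MPa, n = 4.47
The minimum is alloy S at n = 0.693.

alloy S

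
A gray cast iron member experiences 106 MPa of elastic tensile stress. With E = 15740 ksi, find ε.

E = 15740 ksi = 108.5 GPa = 108500 MPa.
ε = σ/E = 106 / 108500 = 9.77×10⁻⁴.

9.77×10⁻⁴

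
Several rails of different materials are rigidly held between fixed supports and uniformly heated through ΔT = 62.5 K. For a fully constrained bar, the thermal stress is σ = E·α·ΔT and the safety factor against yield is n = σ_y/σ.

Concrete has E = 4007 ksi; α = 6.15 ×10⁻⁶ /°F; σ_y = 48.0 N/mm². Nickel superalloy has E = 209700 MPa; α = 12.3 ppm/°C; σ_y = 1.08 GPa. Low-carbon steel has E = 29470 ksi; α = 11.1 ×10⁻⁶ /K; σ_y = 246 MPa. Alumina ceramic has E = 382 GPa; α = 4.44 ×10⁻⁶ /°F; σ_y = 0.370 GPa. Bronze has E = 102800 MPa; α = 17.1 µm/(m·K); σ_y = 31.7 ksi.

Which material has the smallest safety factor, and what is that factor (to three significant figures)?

With everything in SI (GPa, ×10⁻⁶/K, MPa):
  concrete: E = 27.63, α = 11.1, σ_y = 48.00 → σ = 19.1 MPa, n = 2.51
  nickel superalloy: E = 209.7, α = 12.3, σ_y = 1080 → σ = 161 MPa, n = 6.70
  low-carbon steel: E = 203.2, α = 11.1, σ_y = 246.0 → σ = 141 MPa, n = 1.75
  alumina ceramic: E = 382.0, α = 7.99, σ_y = 370.0 → σ = 191 MPa, n = 1.94
  bronze: E = 102.8, α = 17.1, σ_y = 218.6 → σ = 110 MPa, n = 1.99
The minimum is low-carbon steel at n = 1.75.

low-carbon steel, n = 1.75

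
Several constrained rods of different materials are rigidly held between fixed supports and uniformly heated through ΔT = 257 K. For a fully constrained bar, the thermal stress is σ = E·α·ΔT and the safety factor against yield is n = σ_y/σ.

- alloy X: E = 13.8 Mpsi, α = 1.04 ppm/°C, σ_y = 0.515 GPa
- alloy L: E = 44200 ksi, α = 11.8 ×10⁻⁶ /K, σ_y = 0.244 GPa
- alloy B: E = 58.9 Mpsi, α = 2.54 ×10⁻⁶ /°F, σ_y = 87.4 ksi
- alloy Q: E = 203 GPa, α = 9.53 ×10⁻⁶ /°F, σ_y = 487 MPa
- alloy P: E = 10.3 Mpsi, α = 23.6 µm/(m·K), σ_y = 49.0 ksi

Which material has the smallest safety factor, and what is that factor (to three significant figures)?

With everything in SI (GPa, ×10⁻⁶/K, MPa):
  alloy X: E = 95.15, α = 1.04, σ_y = 515.0 → σ = 25.4 MPa, n = 20.3
  alloy L: E = 304.7, α = 11.8, σ_y = 244.0 → σ = 924 MPa, n = 0.264
  alloy B: E = 406.1, α = 4.57, σ_y = 602.6 → σ = 477 MPa, n = 1.26
  alloy Q: E = 203.0, α = 17.2, σ_y = 487.0 → σ = 895 MPa, n = 0.544
  alloy P: E = 71.02, α = 23.6, σ_y = 337.8 → σ = 431 MPa, n = 0.784
Smallest n: alloy L with n = 0.264.

alloy L, n = 0.264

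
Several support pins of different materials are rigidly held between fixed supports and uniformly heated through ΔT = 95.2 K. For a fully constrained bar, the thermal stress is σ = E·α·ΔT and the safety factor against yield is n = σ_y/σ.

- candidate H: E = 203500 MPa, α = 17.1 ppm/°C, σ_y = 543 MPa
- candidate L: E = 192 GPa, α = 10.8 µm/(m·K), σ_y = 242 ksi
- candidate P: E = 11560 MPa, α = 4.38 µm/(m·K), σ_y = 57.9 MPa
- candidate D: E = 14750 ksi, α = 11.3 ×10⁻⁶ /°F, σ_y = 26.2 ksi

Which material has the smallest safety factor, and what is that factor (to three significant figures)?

With everything in SI (GPa, ×10⁻⁶/K, MPa):
  candidate H: E = 203.5, α = 17.1, σ_y = 543.0 → σ = 331 MPa, n = 1.64
  candidate L: E = 192.0, α = 10.8, σ_y = 1669 → σ = 197 MPa, n = 8.45
  candidate P: E = 11.56, α = 4.38, σ_y = 57.90 → σ = 4.82 MPa, n = 12.0
  candidate D: E = 101.7, α = 20.3, σ_y = 180.6 → σ = 197 MPa, n = 0.917
Candidate D has the lowest safety factor, n = 0.917.

candidate D, n = 0.917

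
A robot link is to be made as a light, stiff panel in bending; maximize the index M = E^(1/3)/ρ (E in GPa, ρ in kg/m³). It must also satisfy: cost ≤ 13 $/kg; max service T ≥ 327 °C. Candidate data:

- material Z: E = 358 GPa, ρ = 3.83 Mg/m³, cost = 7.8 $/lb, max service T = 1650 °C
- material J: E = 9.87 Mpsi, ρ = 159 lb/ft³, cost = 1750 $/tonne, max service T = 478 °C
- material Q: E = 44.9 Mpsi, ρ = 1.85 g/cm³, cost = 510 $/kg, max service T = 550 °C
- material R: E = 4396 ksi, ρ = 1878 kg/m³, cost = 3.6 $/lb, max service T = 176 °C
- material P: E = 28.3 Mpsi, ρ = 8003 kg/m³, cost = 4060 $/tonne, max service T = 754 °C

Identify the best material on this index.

material J

Screen on constraints: cost ≤ 13 $/kg; max service T ≥ 327 °C. Survivors: material J, material P.
Convert each candidate to consistent units, then evaluate M:
  material J: E = 68.05 GPa, ρ = 2547 kg/m³
  material P: E = 195.1 GPa, ρ = 8003 kg/m³
  material J: M = 1.60×10⁻³
  material P: M = 0.725×10⁻³
Material J has the largest M.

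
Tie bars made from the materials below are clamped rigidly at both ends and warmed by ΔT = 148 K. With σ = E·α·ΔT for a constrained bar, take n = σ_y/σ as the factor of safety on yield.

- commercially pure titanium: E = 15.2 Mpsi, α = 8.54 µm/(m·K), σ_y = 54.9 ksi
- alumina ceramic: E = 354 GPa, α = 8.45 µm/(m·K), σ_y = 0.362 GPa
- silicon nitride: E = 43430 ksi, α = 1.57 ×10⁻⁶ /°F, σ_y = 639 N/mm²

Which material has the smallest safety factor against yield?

alumina ceramic

With everything in SI (GPa, ×10⁻⁶/K, MPa):
  commercially pure titanium: E = 104.8, α = 8.54, σ_y = 378.5 → σ = 132 MPa, n = 2.86
  alumina ceramic: E = 354.0, α = 8.45, σ_y = 362.0 → σ = 443 MPa, n = 0.818
  silicon nitride: E = 299.4, α = 2.83, σ_y = 639.0 → σ = 125 MPa, n = 5.10
Smallest n: alumina ceramic with n = 0.818.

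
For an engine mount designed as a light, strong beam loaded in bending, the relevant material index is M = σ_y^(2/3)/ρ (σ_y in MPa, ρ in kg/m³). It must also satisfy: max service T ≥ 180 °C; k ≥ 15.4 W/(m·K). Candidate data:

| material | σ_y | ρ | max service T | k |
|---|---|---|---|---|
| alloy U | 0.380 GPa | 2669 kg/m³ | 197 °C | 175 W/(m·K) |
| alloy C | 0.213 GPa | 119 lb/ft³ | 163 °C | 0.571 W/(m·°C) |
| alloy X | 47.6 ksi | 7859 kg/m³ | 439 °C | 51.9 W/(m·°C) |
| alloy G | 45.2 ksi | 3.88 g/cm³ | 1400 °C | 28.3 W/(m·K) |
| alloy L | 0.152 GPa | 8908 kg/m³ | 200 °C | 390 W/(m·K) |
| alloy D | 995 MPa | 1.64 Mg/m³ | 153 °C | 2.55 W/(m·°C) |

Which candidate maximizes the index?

Screen on constraints: max service T ≥ 180 °C; k ≥ 15.4 W/(m·K). Survivors: alloy U, alloy X, alloy G, alloy L.
In SI units:
  alloy U: σ_y = 380.0 MPa, ρ = 2669 kg/m³
  alloy X: σ_y = 328.2 MPa, ρ = 7859 kg/m³
  alloy G: σ_y = 311.6 MPa, ρ = 3880 kg/m³
  alloy L: σ_y = 152.0 MPa, ρ = 8908 kg/m³
  alloy U: M = 19.7×10⁻³
  alloy G: M = 11.8×10⁻³
  alloy X: M = 6.05×10⁻³
  alloy L: M = 3.20×10⁻³
The maximum is for alloy U.

alloy U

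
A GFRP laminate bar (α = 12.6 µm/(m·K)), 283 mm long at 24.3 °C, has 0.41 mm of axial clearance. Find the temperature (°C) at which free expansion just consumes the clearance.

139 °C

α·L₀·ΔT = 0.41 mm ⇒ ΔT = 0.41 / (12.6×10⁻⁶ × 283.0) = 115.0 K.
T = 24.3 + 115.0 = 139.3 °C.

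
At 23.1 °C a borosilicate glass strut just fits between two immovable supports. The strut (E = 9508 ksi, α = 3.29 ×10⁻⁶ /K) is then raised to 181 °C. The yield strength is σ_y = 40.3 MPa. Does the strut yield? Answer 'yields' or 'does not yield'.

does not yield

E = 9508 ksi = 65.56 GPa.
ΔT = 157.9 K. Constrained thermal stress σ = E·α·ΔT = 65.56×10³ MPa × 3.29×10⁻⁶ × 157.9 = 34.1 MPa (compressive).
Compare to σ_y = 40.3 MPa: σ < σ_y, so it does not yield.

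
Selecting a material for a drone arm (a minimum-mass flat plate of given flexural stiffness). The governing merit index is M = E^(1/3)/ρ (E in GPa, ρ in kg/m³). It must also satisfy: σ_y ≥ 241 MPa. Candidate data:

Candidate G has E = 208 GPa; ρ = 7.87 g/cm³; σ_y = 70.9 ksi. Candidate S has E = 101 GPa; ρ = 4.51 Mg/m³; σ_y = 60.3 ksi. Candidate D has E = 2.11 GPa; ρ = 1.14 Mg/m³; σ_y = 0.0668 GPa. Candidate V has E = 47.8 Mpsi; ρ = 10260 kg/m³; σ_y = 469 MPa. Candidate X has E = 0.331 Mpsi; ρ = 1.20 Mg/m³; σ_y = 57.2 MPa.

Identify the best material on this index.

Screen on constraints: σ_y ≥ 241 MPa. Survivors: candidate G, candidate S, candidate V.
Normalizing units and computing the index:
  candidate G: E = 208.0 GPa, ρ = 7870 kg/m³
  candidate S: E = 101.0 GPa, ρ = 4510 kg/m³
  candidate V: E = 329.6 GPa, ρ = 10260 kg/m³
  candidate S: M = 1.03×10⁻³
  candidate G: M = 0.753×10⁻³
  candidate V: M = 0.673×10⁻³
Highest index: candidate S.

candidate S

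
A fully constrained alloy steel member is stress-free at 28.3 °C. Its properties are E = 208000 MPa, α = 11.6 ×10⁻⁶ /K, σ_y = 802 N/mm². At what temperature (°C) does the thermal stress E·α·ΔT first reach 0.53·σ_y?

E = 208000 MPa = 208.0 GPa.
σ_y = 802 N/mm² = 802.0 MPa.
E·α·ΔT = 425.1 MPa ⇒ ΔT = 425.1 / (208.0×10³ × 11.6×10⁻⁶) = 176.2 K.
T = 28.3 + 176.2 = 204.5 °C.

204 °C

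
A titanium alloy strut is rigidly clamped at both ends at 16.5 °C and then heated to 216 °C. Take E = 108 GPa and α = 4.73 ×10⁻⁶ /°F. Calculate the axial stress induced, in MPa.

183 MPa

α = 4.73×10⁻⁶/°F × 9/5 = 8.51×10⁻⁶/K.
ΔT = 199.5 K. Constrained thermal stress σ = E·α·ΔT = 108.0×10³ MPa × 8.51×10⁻⁶ × 199.5 = 183 MPa (compressive).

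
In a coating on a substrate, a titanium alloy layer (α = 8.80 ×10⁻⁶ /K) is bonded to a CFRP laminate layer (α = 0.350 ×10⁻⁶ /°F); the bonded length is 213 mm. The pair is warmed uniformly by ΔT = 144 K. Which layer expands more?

titanium alloy

CFRP laminate: α = 0.350×10⁻⁶/°F × 9/5 = 0.630×10⁻⁶/K.
α(titanium alloy) = 8.80×10⁻⁶/K vs α(CFRP laminate) = 0.630×10⁻⁶/K.
Higher α expands more for the same ΔT: titanium alloy.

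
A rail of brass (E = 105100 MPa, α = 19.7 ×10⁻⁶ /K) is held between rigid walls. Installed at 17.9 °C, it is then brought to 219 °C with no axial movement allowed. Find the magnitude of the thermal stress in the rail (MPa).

E = 105100 MPa = 105.1 GPa.
ΔT = 201.1 K. Constrained thermal stress σ = E·α·ΔT = 105.1×10³ MPa × 19.7×10⁻⁶ × 201.1 = 416 MPa (compressive).

416 MPa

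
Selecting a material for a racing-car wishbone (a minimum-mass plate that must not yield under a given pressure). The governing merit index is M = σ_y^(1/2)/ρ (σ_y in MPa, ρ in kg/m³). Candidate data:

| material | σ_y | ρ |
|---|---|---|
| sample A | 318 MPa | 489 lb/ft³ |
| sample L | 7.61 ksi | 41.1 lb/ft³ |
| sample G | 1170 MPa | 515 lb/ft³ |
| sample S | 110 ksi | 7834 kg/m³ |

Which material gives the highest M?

sample L

Normalizing units and computing the index:
  sample A: σ_y = 318.0 MPa, ρ = 7833 kg/m³
  sample L: σ_y = 52.47 MPa, ρ = 658.4 kg/m³
  sample G: σ_y = 1170 MPa, ρ = 8250 kg/m³
  sample S: σ_y = 758.4 MPa, ρ = 7834 kg/m³
  sample L: M = 11.0×10⁻³
  sample G: M = 4.15×10⁻³
  sample S: M = 3.52×10⁻³
  sample A: M = 2.28×10⁻³
The maximum is for sample L.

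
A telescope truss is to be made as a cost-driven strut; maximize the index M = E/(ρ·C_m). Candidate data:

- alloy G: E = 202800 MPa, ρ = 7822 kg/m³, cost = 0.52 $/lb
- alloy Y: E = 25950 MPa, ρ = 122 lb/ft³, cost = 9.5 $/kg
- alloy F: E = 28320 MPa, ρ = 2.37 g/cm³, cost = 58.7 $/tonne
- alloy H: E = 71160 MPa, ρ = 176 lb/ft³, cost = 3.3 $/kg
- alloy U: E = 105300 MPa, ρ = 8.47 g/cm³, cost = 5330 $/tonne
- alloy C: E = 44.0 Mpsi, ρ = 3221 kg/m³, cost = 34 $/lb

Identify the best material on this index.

alloy F

Putting every candidate on a common basis:
  alloy G: E = 202.8 GPa, ρ = 7822 kg/m³, cost = 1.146 $/kg
  alloy Y: E = 25.95 GPa, ρ = 1954 kg/m³, cost = 9.500 $/kg
  alloy F: E = 28.32 GPa, ρ = 2370 kg/m³, cost = 0.05870 $/kg
  alloy H: E = 71.16 GPa, ρ = 2819 kg/m³, cost = 3.300 $/kg
  alloy U: E = 105.3 GPa, ρ = 8470 kg/m³, cost = 5.330 $/kg
  alloy C: E = 303.4 GPa, ρ = 3221 kg/m³, cost = 74.96 $/kg
  alloy F: M = 204 MN·m per $
  alloy G: M = 22.6 MN·m per $
  alloy H: M = 7.65 MN·m per $
  alloy U: M = 2.33 MN·m per $
  alloy Y: M = 1.40 MN·m per $
  alloy C: M = 1.26 MN·m per $
The maximum is for alloy F.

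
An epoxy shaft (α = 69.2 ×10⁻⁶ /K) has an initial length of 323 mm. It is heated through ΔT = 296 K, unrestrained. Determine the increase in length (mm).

6.62 mm

ΔL = α·L₀·ΔT = 69.2×10⁻⁶ × 323 mm × 296.0 K = 6.62 mm.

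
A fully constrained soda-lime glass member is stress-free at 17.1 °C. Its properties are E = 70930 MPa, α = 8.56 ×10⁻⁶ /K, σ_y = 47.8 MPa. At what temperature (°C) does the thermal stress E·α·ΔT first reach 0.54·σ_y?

E = 70930 MPa = 70.93 GPa.
E·α·ΔT = 25.81 MPa ⇒ ΔT = 25.81 / (70.93×10³ × 8.56×10⁻⁶) = 42.51 K.
T = 17.1 + 42.51 = 59.61 °C.

59.6 °C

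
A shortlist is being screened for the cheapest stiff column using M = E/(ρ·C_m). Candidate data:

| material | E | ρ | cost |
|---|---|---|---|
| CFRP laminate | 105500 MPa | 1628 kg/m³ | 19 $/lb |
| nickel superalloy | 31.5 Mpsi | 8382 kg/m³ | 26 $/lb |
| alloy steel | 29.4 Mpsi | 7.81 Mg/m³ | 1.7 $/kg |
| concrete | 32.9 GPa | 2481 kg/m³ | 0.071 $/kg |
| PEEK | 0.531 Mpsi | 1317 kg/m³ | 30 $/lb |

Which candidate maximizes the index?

concrete

In SI units:
  CFRP laminate: E = 105.5 GPa, ρ = 1628 kg/m³, cost = 41.89 $/kg
  nickel superalloy: E = 217.2 GPa, ρ = 8382 kg/m³, cost = 57.32 $/kg
  alloy steel: E = 202.7 GPa, ρ = 7810 kg/m³, cost = 1.700 $/kg
  concrete: E = 32.90 GPa, ρ = 2481 kg/m³, cost = 0.07100 $/kg
  PEEK: E = 3.661 GPa, ρ = 1317 kg/m³, cost = 66.14 $/kg
  concrete: M = 187 MN·m per $
  alloy steel: M = 15.3 MN·m per $
  CFRP laminate: M = 1.55 MN·m per $
  nickel superalloy: M = 0.452 MN·m per $
  PEEK: M = 0.0420 MN·m per $
The maximum is for concrete.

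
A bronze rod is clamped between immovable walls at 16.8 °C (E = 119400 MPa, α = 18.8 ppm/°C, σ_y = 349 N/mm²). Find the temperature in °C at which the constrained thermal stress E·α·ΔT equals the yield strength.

E = 119400 MPa = 119.4 GPa.
σ_y = 349 N/mm² = 349.0 MPa.
E·α·ΔT = 349.0 MPa ⇒ ΔT = 349.0 / (119.4×10³ × 18.8×10⁻⁶) = 155.5 K.
T = 16.8 + 155.5 = 172.3 °C.

172 °C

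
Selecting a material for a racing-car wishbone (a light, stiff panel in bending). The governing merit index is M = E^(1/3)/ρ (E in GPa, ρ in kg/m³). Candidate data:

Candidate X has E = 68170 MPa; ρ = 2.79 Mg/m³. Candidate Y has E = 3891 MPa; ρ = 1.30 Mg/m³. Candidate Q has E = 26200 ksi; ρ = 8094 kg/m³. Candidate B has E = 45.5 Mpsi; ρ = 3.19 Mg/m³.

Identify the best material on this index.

candidate B

Normalizing units and computing the index:
  candidate X: E = 68.17 GPa, ρ = 2790 kg/m³
  candidate Y: E = 3.891 GPa, ρ = 1300 kg/m³
  candidate Q: E = 180.6 GPa, ρ = 8094 kg/m³
  candidate B: E = 313.7 GPa, ρ = 3190 kg/m³
  candidate B: M = 2.13×10⁻³
  candidate X: M = 1.46×10⁻³
  candidate Y: M = 1.21×10⁻³
  candidate Q: M = 0.698×10⁻³
Candidate B has the largest M.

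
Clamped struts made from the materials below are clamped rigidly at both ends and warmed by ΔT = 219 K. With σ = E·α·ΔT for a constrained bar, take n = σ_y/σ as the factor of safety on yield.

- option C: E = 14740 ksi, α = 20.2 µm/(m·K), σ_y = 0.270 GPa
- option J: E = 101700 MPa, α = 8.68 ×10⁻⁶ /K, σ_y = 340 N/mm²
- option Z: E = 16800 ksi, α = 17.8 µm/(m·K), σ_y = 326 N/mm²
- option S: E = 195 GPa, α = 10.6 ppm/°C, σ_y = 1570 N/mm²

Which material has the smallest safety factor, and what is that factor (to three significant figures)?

With everything in SI (GPa, ×10⁻⁶/K, MPa):
  option C: E = 101.6, α = 20.2, σ_y = 270.0 → σ = 450 MPa, n = 0.601
  option J: E = 101.7, α = 8.68, σ_y = 340.0 → σ = 193 MPa, n = 1.76
  option Z: E = 115.8, α = 17.8, σ_y = 326.0 → σ = 452 MPa, n = 0.722
  option S: E = 195.0, α = 10.6, σ_y = 1570 → σ = 453 MPa, n = 3.47
Option C has the lowest safety factor, n = 0.601.

option C, n = 0.601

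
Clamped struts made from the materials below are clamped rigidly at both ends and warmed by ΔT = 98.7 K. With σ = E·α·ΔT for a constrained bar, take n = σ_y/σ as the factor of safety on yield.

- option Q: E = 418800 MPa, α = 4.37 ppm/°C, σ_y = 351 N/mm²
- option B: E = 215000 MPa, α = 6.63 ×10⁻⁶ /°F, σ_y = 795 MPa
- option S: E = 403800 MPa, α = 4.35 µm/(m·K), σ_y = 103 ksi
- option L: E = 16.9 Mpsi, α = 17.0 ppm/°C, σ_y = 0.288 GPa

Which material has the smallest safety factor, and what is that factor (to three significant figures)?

Converting E to GPa, α to ×10⁻⁶/K, σ_y to MPa, then σ and n for each:
  option Q: E = 418.8, α = 4.37, σ_y = 351.0 → σ = 181 MPa, n = 1.94
  option B: E = 215.0, α = 11.9, σ_y = 795.0 → σ = 253 MPa, n = 3.14
  option S: E = 403.8, α = 4.35, σ_y = 710.2 → σ = 173 MPa, n = 4.10
  option L: E = 116.5, α = 17.0, σ_y = 288.0 → σ = 196 MPa, n = 1.47
The minimum is option L at n = 1.47.

option L, n = 1.47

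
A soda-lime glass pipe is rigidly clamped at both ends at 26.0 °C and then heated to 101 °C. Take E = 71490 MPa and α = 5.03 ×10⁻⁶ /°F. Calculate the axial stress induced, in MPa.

E = 71490 MPa = 71.49 GPa.
α = 5.03×10⁻⁶/°F × 9/5 = 9.05×10⁻⁶/K.
ΔT = 75.00 K. Constrained thermal stress σ = E·α·ΔT = 71.49×10³ MPa × 9.05×10⁻⁶ × 75.00 = 48.5 MPa (compressive).

48.5 MPa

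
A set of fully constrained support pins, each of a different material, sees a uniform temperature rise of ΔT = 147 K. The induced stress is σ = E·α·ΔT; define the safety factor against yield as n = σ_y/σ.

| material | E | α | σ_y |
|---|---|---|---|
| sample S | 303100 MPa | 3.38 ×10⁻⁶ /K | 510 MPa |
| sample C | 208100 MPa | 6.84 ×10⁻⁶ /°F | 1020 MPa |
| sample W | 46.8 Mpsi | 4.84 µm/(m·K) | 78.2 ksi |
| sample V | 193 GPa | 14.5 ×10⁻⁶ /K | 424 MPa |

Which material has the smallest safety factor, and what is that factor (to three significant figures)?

sample V, n = 1.03

With everything in SI (GPa, ×10⁻⁶/K, MPa):
  sample S: E = 303.1, α = 3.38, σ_y = 510.0 → σ = 151 MPa, n = 3.39
  sample C: E = 208.1, α = 12.3, σ_y = 1020 → σ = 377 MPa, n = 2.71
  sample W: E = 322.7, α = 4.84, σ_y = 539.2 → σ = 230 MPa, n = 2.35
  sample V: E = 193.0, α = 14.5, σ_y = 424.0 → σ = 411 MPa, n = 1.03
Smallest n: sample V with n = 1.03.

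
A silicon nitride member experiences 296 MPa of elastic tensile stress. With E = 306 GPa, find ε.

ε = σ/E = 296 / 306000 = 9.67×10⁻⁴.

9.67×10⁻⁴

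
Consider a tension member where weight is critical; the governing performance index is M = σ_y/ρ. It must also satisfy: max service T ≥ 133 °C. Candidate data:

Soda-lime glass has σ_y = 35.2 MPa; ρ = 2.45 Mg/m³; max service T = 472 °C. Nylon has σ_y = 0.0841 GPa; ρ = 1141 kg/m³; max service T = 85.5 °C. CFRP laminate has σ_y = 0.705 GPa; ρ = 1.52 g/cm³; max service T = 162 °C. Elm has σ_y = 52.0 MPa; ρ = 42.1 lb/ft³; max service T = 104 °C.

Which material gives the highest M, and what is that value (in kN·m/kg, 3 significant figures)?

Screen on constraints: max service T ≥ 133 °C. Survivors: soda-lime glass, CFRP laminate.
Normalizing units and computing the index:
  soda-lime glass: σ_y = 35.20 MPa, ρ = 2450 kg/m³
  CFRP laminate: σ_y = 705.0 MPa, ρ = 1520 kg/m³
  CFRP laminate: M = 464 kN·m/kg
  soda-lime glass: M = 14.4 kN·m/kg
Highest index: CFRP laminate.

CFRP laminate, M = 464 kN·m/kg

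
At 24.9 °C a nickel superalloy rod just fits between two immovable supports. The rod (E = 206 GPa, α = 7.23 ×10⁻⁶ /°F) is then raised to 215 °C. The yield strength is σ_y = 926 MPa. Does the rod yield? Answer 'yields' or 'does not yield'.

α = 7.23×10⁻⁶/°F × 9/5 = 13.0×10⁻⁶/K.
ΔT = 190.1 K. Constrained thermal stress σ = E·α·ΔT = 206.0×10³ MPa × 13.0×10⁻⁶ × 190.1 = 510 MPa (compressive).
Compare to σ_y = 926 MPa: σ < σ_y, so it does not yield.

does not yield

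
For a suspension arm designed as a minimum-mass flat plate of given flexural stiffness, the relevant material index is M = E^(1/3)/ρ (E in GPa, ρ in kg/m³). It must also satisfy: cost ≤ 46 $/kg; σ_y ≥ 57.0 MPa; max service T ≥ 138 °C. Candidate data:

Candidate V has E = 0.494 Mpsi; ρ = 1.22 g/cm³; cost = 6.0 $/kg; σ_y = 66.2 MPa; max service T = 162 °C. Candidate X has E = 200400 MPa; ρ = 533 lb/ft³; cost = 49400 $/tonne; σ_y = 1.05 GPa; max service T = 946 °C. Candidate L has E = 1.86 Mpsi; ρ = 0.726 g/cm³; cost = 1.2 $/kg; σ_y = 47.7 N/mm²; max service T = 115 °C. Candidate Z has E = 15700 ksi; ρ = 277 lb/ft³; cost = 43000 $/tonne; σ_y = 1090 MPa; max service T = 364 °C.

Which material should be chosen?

Screen on constraints: cost ≤ 46 $/kg; σ_y ≥ 57.0 MPa; max service T ≥ 138 °C. Survivors: candidate V, candidate Z.
After converting to SI:
  candidate V: E = 3.406 GPa, ρ = 1220 kg/m³
  candidate Z: E = 108.2 GPa, ρ = 4437 kg/m³
  candidate V: M = 1.23×10⁻³
  candidate Z: M = 1.07×10⁻³
Highest index: candidate V.

candidate V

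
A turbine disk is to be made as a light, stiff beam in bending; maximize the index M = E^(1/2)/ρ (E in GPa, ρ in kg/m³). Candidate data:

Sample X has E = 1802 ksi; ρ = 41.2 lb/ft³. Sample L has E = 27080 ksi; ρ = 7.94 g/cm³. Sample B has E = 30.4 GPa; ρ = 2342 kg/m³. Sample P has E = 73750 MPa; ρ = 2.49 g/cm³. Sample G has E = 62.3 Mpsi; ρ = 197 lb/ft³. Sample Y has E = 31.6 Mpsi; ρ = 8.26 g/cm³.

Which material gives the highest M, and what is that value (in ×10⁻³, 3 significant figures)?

sample G, M = 6.57×10⁻³

After converting to SI:
  sample X: E = 12.42 GPa, ρ = 660.0 kg/m³
  sample L: E = 186.7 GPa, ρ = 7940 kg/m³
  sample B: E = 30.40 GPa, ρ = 2342 kg/m³
  sample P: E = 73.75 GPa, ρ = 2490 kg/m³
  sample G: E = 429.5 GPa, ρ = 3156 kg/m³
  sample Y: E = 217.9 GPa, ρ = 8260 kg/m³
  sample G: M = 6.57×10⁻³
  sample X: M = 5.34×10⁻³
  sample P: M = 3.45×10⁻³
  sample B: M = 2.35×10⁻³
  sample Y: M = 1.79×10⁻³
  sample L: M = 1.72×10⁻³
Highest index: sample G.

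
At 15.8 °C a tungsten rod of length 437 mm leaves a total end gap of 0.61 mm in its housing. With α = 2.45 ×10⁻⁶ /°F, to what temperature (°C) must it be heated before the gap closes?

α = 2.45×10⁻⁶/°F × 9/5 = 4.41×10⁻⁶/K.
α·L₀·ΔT = 0.61 mm ⇒ ΔT = 0.61 / (4.41×10⁻⁶ × 437.0) = 316.5 K.
T = 15.8 + 316.5 = 332.3 °C.

332 °C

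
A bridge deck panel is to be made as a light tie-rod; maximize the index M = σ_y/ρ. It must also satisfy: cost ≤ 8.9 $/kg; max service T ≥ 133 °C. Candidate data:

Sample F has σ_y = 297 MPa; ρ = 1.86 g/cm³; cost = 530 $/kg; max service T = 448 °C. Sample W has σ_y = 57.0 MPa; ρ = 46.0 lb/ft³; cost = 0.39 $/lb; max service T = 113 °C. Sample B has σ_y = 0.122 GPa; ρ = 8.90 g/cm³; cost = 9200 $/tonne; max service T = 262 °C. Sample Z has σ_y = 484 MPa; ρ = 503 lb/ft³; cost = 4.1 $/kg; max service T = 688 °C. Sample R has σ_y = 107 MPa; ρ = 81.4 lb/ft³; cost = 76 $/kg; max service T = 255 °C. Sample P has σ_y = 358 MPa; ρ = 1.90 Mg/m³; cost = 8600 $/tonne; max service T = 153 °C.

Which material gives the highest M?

Screen on constraints: cost ≤ 8.9 $/kg; max service T ≥ 133 °C. Survivors: sample Z, sample P.
Convert each candidate to consistent units, then evaluate M:
  sample Z: σ_y = 484.0 MPa, ρ = 8057 kg/m³
  sample P: σ_y = 358.0 MPa, ρ = 1900 kg/m³
  sample P: M = 188 kN·m/kg
  sample Z: M = 60.1 kN·m/kg
The maximum is for sample P.

sample P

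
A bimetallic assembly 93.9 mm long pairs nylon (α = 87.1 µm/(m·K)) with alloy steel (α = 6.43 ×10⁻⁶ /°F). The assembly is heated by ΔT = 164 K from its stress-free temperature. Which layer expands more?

alloy steel: α = 6.43×10⁻⁶/°F × 9/5 = 11.6×10⁻⁶/K.
α(nylon) = 87.1×10⁻⁶/K vs α(alloy steel) = 11.6×10⁻⁶/K.
Higher α expands more for the same ΔT: nylon.

nylon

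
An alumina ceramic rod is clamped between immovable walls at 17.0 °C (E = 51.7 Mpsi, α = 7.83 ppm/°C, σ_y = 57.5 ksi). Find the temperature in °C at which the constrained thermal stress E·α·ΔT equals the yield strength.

E = 51.7 Mpsi = 356.5 GPa.
σ_y = 57.5 ksi = 396.4 MPa.
E·α·ΔT = 396.4 MPa ⇒ ΔT = 396.4 / (356.5×10³ × 7.83×10⁻⁶) = 142.0 K.
T = 17.0 + 142.0 = 159.0 °C.

159 °C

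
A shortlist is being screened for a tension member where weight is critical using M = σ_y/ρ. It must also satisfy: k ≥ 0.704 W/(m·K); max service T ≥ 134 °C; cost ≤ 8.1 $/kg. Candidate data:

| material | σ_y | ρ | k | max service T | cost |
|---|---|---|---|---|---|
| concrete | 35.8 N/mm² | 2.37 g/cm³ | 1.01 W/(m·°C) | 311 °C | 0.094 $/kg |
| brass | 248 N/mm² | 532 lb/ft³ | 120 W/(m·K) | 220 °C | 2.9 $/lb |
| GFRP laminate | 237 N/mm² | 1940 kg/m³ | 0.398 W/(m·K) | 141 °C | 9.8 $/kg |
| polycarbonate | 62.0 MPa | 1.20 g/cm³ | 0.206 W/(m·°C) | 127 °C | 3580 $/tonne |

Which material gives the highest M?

Screen on constraints: k ≥ 0.704 W/(m·K); max service T ≥ 134 °C; cost ≤ 8.1 $/kg. Survivors: concrete, brass.
After converting to SI:
  concrete: σ_y = 35.80 MPa, ρ = 2370 kg/m³
  brass: σ_y = 248.0 MPa, ρ = 8522 kg/m³
  brass: M = 29.1 kN·m/kg
  concrete: M = 15.1 kN·m/kg
Brass has the largest M.

brass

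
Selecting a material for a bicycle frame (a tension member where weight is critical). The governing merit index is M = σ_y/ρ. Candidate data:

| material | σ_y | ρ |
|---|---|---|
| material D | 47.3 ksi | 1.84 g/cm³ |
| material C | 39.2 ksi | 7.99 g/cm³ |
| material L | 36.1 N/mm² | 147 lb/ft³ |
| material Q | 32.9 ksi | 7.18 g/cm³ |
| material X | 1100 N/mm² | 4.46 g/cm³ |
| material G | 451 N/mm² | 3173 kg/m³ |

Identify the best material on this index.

material X

In SI units:
  material D: σ_y = 326.1 MPa, ρ = 1840 kg/m³
  material C: σ_y = 270.3 MPa, ρ = 7990 kg/m³
  material L: σ_y = 36.10 MPa, ρ = 2355 kg/m³
  material Q: σ_y = 226.8 MPa, ρ = 7180 kg/m³
  material X: σ_y = 1100 MPa, ρ = 4460 kg/m³
  material G: σ_y = 451.0 MPa, ρ = 3173 kg/m³
  material X: M = 247 kN·m/kg
  material D: M = 177 kN·m/kg
  material G: M = 142 kN·m/kg
  material C: M = 33.8 kN·m/kg
  material Q: M = 31.6 kN·m/kg
  material L: M = 15.3 kN·m/kg
Material X ranks first.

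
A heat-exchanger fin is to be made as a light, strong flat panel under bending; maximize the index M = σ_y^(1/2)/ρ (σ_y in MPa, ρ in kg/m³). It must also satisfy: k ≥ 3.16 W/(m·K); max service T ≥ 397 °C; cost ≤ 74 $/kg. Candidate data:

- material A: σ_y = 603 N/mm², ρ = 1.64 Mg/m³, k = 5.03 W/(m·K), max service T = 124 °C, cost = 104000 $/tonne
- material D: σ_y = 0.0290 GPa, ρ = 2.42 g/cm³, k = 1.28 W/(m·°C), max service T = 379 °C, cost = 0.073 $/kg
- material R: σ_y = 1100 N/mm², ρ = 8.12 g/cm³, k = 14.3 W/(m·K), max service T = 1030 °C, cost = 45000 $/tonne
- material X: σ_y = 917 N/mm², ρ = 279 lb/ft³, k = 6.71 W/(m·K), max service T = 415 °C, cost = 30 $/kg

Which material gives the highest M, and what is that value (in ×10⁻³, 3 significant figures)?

Screen on constraints: k ≥ 3.16 W/(m·K); max service T ≥ 397 °C; cost ≤ 74 $/kg. Survivors: material R, material X.
In SI units:
  material R: σ_y = 1100 MPa, ρ = 8120 kg/m³
  material X: σ_y = 917.0 MPa, ρ = 4469 kg/m³
  material X: M = 6.78×10⁻³
  material R: M = 4.08×10⁻³
The maximum is for material X.

material X, M = 6.78×10⁻³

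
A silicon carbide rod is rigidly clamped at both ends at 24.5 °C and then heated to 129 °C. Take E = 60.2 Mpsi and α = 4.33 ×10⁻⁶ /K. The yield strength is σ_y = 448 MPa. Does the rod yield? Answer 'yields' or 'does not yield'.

does not yield

E = 60.2 Mpsi = 415.1 GPa.
ΔT = 104.5 K. Constrained thermal stress σ = E·α·ΔT = 415.1×10³ MPa × 4.33×10⁻⁶ × 104.5 = 188 MPa (compressive).
Compare to σ_y = 448 MPa: σ < σ_y, so it does not yield.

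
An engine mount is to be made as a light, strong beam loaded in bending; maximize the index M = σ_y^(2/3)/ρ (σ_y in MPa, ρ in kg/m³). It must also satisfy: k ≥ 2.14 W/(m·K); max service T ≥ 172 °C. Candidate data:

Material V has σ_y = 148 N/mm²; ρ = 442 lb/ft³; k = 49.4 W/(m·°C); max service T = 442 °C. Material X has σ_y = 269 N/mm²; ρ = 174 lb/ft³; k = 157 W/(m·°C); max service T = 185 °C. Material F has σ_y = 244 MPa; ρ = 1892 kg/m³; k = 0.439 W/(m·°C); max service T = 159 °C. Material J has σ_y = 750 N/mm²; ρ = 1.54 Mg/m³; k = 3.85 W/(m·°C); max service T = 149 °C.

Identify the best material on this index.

Screen on constraints: k ≥ 2.14 W/(m·K); max service T ≥ 172 °C. Survivors: material V, material X.
Normalizing units and computing the index:
  material V: σ_y = 148.0 MPa, ρ = 7080 kg/m³
  material X: σ_y = 269.0 MPa, ρ = 2787 kg/m³
  material X: M = 15.0×10⁻³
  material V: M = 3.95×10⁻³
The maximum is for material X.

material X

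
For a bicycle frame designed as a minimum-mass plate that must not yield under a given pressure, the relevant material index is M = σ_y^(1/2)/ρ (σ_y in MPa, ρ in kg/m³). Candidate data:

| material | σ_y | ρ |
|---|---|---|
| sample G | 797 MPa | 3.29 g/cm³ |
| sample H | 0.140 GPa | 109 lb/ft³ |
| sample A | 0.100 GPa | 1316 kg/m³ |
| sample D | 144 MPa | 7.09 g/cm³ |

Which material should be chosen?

sample G

Normalizing units and computing the index:
  sample G: σ_y = 797.0 MPa, ρ = 3290 kg/m³
  sample H: σ_y = 140.0 MPa, ρ = 1746 kg/m³
  sample A: σ_y = 100.0 MPa, ρ = 1316 kg/m³
  sample D: σ_y = 144.0 MPa, ρ = 7090 kg/m³
  sample G: M = 8.58×10⁻³
  sample A: M = 7.60×10⁻³
  sample H: M = 6.78×10⁻³
  sample D: M = 1.69×10⁻³
Sample G has the largest M.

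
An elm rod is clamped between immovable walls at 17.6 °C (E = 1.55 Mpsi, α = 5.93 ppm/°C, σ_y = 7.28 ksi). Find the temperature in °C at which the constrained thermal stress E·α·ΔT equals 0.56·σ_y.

461 °C

E = 1.55 Mpsi = 10.69 GPa.
σ_y = 7.28 ksi = 50.19 MPa.
E·α·ΔT = 28.11 MPa ⇒ ΔT = 28.11 / (10.69×10³ × 5.93×10⁻⁶) = 443.5 K.
T = 17.6 + 443.5 = 461.1 °C.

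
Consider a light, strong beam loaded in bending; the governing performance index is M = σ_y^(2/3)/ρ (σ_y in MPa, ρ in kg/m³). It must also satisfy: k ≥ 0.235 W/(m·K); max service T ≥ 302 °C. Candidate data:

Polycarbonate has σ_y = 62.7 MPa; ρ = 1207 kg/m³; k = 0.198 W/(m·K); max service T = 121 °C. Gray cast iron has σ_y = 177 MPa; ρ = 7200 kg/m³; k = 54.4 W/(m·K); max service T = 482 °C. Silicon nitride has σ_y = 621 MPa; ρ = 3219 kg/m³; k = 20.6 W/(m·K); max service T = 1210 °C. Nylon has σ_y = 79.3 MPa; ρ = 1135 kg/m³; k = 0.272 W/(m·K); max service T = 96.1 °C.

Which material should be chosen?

silicon nitride

Screen on constraints: k ≥ 0.235 W/(m·K); max service T ≥ 302 °C. Survivors: gray cast iron, silicon nitride.
Per-candidate index values:
  silicon nitride: M = 22.6×10⁻³
  gray cast iron: M = 4.38×10⁻³
Silicon nitride ranks first.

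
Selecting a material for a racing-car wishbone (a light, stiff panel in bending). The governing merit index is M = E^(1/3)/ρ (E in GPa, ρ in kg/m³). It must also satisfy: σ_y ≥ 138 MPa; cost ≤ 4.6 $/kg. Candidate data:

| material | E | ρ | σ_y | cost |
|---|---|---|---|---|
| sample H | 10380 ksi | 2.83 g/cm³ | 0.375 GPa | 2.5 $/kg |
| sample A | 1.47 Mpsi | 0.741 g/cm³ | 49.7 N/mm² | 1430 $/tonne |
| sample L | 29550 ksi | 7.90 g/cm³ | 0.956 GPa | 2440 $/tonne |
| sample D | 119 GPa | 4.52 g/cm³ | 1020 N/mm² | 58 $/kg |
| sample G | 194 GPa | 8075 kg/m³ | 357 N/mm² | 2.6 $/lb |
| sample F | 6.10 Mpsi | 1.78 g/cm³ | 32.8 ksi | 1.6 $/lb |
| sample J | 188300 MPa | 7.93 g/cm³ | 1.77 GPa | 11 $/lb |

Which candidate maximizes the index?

sample F

Screen on constraints: σ_y ≥ 138 MPa; cost ≤ 4.6 $/kg. Survivors: sample H, sample L, sample F.
Putting every candidate on a common basis:
  sample H: E = 71.57 GPa, ρ = 2830 kg/m³
  sample L: E = 203.7 GPa, ρ = 7900 kg/m³
  sample F: E = 42.06 GPa, ρ = 1780 kg/m³
  sample F: M = 1.95×10⁻³
  sample H: M = 1.47×10⁻³
  sample L: M = 0.745×10⁻³
The maximum is for sample F.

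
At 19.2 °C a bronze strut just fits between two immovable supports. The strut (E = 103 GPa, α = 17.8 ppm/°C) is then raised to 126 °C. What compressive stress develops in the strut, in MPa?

ΔT = 106.8 K. Constrained thermal stress σ = E·α·ΔT = 103.0×10³ MPa × 17.8×10⁻⁶ × 106.8 = 196 MPa (compressive).

196 MPa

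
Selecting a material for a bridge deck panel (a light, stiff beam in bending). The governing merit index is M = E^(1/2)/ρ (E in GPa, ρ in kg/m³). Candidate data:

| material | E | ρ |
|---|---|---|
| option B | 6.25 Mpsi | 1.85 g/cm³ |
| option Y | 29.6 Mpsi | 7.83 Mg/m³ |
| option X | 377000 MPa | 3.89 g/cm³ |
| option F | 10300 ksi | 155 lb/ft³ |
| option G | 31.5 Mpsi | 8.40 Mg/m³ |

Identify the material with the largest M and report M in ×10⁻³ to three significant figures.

option X, M = 4.99×10⁻³

In SI units:
  option B: E = 43.09 GPa, ρ = 1850 kg/m³
  option Y: E = 204.1 GPa, ρ = 7830 kg/m³
  option X: E = 377.0 GPa, ρ = 3890 kg/m³
  option F: E = 71.02 GPa, ρ = 2483 kg/m³
  option G: E = 217.2 GPa, ρ = 8400 kg/m³
  option X: M = 4.99×10⁻³
  option B: M = 3.55×10⁻³
  option F: M = 3.39×10⁻³
  option Y: M = 1.82×10⁻³
  option G: M = 1.75×10⁻³
Highest index: option X.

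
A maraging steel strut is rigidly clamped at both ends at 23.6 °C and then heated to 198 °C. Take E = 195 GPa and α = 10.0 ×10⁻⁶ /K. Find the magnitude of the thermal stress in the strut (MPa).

340 MPa

ΔT = 174.4 K. Constrained thermal stress σ = E·α·ΔT = 195.0×10³ MPa × 10.0×10⁻⁶ × 174.4 = 340 MPa (compressive).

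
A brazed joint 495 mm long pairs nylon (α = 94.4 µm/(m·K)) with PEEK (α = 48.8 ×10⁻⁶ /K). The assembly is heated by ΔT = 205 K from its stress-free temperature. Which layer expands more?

α(nylon) = 94.4×10⁻⁶/K vs α(PEEK) = 48.8×10⁻⁶/K.
Higher α expands more for the same ΔT: nylon.

nylon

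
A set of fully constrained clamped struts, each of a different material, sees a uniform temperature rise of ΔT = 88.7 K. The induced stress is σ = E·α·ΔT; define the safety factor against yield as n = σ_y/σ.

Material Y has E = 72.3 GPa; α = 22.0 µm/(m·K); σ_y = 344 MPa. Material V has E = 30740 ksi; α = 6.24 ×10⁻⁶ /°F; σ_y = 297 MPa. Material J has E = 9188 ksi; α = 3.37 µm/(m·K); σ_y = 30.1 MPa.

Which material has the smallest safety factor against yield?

In consistent units (E in GPa, α in ×10⁻⁶/K, σ_y in MPa):
  material Y: E = 72.30, α = 22.0, σ_y = 344.0 → σ = 141 MPa, n = 2.44
  material V: E = 211.9, α = 11.2, σ_y = 297.0 → σ = 211 MPa, n = 1.41
  material J: E = 63.35, α = 3.37, σ_y = 30.10 → σ = 18.9 MPa, n = 1.59
Smallest n: material V with n = 1.41.

material V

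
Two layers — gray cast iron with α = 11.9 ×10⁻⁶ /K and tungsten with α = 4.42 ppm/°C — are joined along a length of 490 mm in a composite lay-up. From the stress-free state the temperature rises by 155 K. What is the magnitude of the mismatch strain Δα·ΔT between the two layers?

Δα = |11.9 − 4.42|×10⁻⁶/K = 7.48×10⁻⁶/K.
Mismatch strain = Δα·ΔT = 7.48×10⁻⁶ × 155.0 = 1.16×10⁻³.

1.16×10⁻³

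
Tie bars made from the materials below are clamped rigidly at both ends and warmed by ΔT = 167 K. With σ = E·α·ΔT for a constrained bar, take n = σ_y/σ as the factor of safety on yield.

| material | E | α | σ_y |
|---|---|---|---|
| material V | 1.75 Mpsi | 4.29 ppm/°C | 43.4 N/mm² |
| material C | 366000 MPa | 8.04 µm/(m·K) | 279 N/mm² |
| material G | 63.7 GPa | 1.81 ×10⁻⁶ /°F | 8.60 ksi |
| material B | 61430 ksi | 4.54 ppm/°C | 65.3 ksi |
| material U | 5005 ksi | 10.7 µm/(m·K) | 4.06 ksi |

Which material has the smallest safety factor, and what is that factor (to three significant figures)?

material U, n = 0.454

With everything in SI (GPa, ×10⁻⁶/K, MPa):
  material V: E = 12.07, α = 4.29, σ_y = 43.40 → σ = 8.64 MPa, n = 5.02
  material C: E = 366.0, α = 8.04, σ_y = 279.0 → σ = 491 MPa, n = 0.568
  material G: E = 63.70, α = 3.26, σ_y = 59.29 → σ = 34.7 MPa, n = 1.71
  material B: E = 423.5, α = 4.54, σ_y = 450.2 → σ = 321 MPa, n = 1.40
  material U: E = 34.51, α = 10.7, σ_y = 27.99 → σ = 61.7 MPa, n = 0.454
The minimum is material U at n = 0.454.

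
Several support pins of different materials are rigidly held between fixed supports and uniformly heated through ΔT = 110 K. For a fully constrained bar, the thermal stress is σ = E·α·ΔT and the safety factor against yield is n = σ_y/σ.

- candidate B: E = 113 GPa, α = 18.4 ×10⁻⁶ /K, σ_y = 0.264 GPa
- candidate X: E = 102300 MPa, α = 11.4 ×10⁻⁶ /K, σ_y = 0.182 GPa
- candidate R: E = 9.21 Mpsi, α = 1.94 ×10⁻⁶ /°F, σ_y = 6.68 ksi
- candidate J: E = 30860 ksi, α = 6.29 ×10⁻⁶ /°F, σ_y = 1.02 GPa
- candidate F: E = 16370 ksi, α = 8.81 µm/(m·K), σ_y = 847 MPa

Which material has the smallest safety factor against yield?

candidate B

In consistent units (E in GPa, α in ×10⁻⁶/K, σ_y in MPa):
  candidate B: E = 113.0, α = 18.4, σ_y = 264.0 → σ = 229 MPa, n = 1.15
  candidate X: E = 102.3, α = 11.4, σ_y = 182.0 → σ = 128 MPa, n = 1.42
  candidate R: E = 63.50, α = 3.49, σ_y = 46.06 → σ = 24.4 MPa, n = 1.89
  candidate J: E = 212.8, α = 11.3, σ_y = 1020 → σ = 265 MPa, n = 3.85
  candidate F: E = 112.9, α = 8.81, σ_y = 847.0 → σ = 109 MPa, n = 7.74
The minimum is candidate B at n = 1.15.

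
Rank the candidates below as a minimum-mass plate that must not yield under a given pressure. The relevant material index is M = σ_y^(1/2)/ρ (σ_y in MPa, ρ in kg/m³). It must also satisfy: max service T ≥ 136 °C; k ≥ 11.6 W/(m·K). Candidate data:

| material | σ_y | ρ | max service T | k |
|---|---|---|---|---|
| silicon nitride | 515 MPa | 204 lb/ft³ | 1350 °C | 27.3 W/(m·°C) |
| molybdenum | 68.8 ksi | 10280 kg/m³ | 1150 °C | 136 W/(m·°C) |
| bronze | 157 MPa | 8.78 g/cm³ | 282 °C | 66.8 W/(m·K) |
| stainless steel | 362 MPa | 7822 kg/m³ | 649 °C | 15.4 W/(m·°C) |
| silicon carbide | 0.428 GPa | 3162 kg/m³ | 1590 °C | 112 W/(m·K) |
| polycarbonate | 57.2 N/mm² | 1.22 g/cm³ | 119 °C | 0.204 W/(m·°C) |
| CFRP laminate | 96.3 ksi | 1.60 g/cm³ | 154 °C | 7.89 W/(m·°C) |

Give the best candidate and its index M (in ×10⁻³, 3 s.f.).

Screen on constraints: max service T ≥ 136 °C; k ≥ 11.6 W/(m·K). Survivors: silicon nitride, molybdenum, bronze, stainless steel, silicon carbide.
Convert each candidate to consistent units, then evaluate M:
  silicon nitride: σ_y = 515.0 MPa, ρ = 3268 kg/m³
  molybdenum: σ_y = 474.4 MPa, ρ = 10280 kg/m³
  bronze: σ_y = 157.0 MPa, ρ = 8780 kg/m³
  stainless steel: σ_y = 362.0 MPa, ρ = 7822 kg/m³
  silicon carbide: σ_y = 428.0 MPa, ρ = 3162 kg/m³
  silicon nitride: M = 6.94×10⁻³
  silicon carbide: M = 6.54×10⁻³
  stainless steel: M = 2.43×10⁻³
  molybdenum: M = 2.12×10⁻³
  bronze: M = 1.43×10⁻³
Silicon nitride ranks first.

silicon nitride, M = 6.94×10⁻³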